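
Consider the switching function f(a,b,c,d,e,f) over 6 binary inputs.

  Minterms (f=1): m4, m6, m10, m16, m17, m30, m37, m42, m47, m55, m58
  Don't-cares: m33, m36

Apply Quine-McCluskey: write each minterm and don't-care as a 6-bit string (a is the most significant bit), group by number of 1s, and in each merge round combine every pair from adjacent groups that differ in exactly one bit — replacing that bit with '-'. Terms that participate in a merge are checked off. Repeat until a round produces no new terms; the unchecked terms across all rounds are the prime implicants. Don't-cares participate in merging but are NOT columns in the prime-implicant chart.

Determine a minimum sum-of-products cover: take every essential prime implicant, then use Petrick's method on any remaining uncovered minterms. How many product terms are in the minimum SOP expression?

Round 0: 000100✓ 000110✓ 001010✓ 010000✓ 010001✓ 011110 100001✓ 100100✓ 100101✓ 101010✓ 101111 110111 111010✓
Round 1: -00100 -01010 0001-0 01000- 1-1010 100-01 10010-
PIs = {-00100, -01010, 0001-0, 01000-, 011110, 1-1010, 100-01, 10010-, 101111, 110111}
Coverage chart:
  m4: -00100,0001-0
  m6: 0001-0 ←essential
  m10: -01010 ←essential
  m16: 01000- ←essential
  m17: 01000- ←essential
  m30: 011110 ←essential
  m37: 100-01,10010-
  m42: -01010,1-1010
  m47: 101111 ←essential
  m55: 110111 ←essential
  m58: 1-1010 ←essential
Essential: -01010, 0001-0, 01000-, 011110, 1-1010, 101111, 110111
Petrick residual → 100-01
Min cover (8 terms): b'cd'ef' + a'b'c'df' + a'bc'd'e' + a'bcdef' + acd'ef' + ab'c'e'f + ab'cdef + abc'def

8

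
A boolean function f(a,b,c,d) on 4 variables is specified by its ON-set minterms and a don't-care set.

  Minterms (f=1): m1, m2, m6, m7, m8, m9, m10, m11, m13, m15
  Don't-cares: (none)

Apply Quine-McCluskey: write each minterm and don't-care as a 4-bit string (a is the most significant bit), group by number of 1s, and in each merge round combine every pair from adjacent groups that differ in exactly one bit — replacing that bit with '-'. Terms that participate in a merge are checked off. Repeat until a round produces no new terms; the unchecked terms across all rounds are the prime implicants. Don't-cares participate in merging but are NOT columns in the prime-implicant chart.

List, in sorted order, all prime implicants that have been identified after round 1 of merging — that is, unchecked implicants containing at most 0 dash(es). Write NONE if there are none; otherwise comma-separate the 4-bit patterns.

NONE

size-2^0 implicants → 0001(✓)  0010(✓)  0110(✓)  0111(✓)  1000(✓)  1001(✓)  1010(✓)  1011(✓)  1101(✓)  1111(✓)
size-2^1 implicants → -001  -010  -111  0-10  011-  1-01(✓)  1-11(✓)  10-0(✓)  10-1(✓)  100-(✓)  101-(✓)  11-1(✓)
size-2^2 implicants → 1--1  10--
Unchecked terms (primes): -001, -010, -111, 0-10, 011-, 1--1, 10--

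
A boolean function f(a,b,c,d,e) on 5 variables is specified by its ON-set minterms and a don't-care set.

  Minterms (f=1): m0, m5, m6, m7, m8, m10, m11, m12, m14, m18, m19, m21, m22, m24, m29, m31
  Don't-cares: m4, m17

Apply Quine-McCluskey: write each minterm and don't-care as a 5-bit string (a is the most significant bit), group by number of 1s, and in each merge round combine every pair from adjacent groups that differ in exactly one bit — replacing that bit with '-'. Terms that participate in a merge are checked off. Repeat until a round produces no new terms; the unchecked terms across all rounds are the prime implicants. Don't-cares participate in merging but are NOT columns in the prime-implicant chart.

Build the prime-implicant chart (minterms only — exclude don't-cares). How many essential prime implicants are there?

[col 0] 00000*, 00100*, 00101*, 00110*, 00111*, 01000*, 01010*, 01011*, 01100*, 01110*, 10001*, 10010*, 10011*, 10101*, 10110*, 11000*, 11101*, 11111*
[col 1] -0101, -0110, -1000, 0-000*, 0-100*, 0-110*, 00-00*, 001-0*, 001-1*, 0010-*, 0011-*, 01-00*, 01-10*, 010-0*, 0101-, 011-0*, 1-101, 10-01, 10-10, 100-1, 1001-, 111-1
[col 2] 0--00, 0-1-0, 001--, 01--0
Prime implicants: -0101, -0110, -1000, 0--00, 0-1-0, 001--, 01--0, 0101-, 1-101, 10-01, 10-10, 100-1, 1001-, 111-1
PI chart (minterm → PIs covering it):
  0 | 0--00  (sole → essential)
  5 | -0101,001--
  6 | -0110,0-1-0,001--
  7 | 001--  (sole → essential)
  8 | -1000,0--00,01--0
  10 | 01--0,0101-
  11 | 0101-  (sole → essential)
  12 | 0--00,0-1-0,01--0
  14 | 0-1-0,01--0
  18 | 10-10,1001-
  19 | 100-1,1001-
  21 | -0101,1-101,10-01
  22 | -0110,10-10
  24 | -1000  (sole → essential)
  29 | 1-101,111-1
  31 | 111-1  (sole → essential)
Essential prime implicants: -1000, 0--00, 001--, 0101-, 111-1

5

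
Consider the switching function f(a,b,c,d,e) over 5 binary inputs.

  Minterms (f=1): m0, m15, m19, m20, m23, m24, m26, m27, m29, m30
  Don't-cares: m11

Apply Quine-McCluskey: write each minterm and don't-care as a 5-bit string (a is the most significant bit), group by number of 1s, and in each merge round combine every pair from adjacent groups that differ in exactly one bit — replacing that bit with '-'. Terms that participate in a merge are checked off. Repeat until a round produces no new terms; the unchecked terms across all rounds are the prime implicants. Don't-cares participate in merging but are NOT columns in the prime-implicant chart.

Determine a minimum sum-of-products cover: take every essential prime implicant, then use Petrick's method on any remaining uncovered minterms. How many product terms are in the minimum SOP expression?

8

[col 0] 00000, 01011*, 01111*, 10011*, 10100, 10111*, 11000*, 11010*, 11011*, 11101, 11110*
[col 1] -1011, 01-11, 1-011, 10-11, 11-10, 110-0, 1101-
Prime implicants: -1011, 00000, 01-11, 1-011, 10-11, 10100, 11-10, 110-0, 1101-, 11101
PI chart (minterm → PIs covering it):
  0 | 00000  (sole → essential)
  15 | 01-11  (sole → essential)
  19 | 1-011,10-11
  20 | 10100  (sole → essential)
  23 | 10-11  (sole → essential)
  24 | 110-0  (sole → essential)
  26 | 11-10,110-0,1101-
  27 | -1011,1-011,1101-
  29 | 11101  (sole → essential)
  30 | 11-10  (sole → essential)
Essential prime implicants: 00000, 01-11, 10-11, 10100, 11-10, 110-0, 11101
Petrick residual → -1011
Minimum SOP uses 8 PIs: bc'de + a'b'c'd'e' + a'bde + ab'de + ab'cd'e' + abde' + abc'e' + abcd'e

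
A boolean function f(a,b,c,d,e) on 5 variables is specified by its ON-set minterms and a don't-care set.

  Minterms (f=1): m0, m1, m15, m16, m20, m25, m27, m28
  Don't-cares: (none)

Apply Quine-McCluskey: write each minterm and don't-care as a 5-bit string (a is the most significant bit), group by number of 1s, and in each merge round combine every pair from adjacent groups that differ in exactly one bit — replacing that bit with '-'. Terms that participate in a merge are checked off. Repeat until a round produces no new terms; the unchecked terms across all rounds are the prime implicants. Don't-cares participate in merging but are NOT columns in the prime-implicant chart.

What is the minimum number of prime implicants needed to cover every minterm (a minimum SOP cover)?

5

size-2^0 implicants → 00000(✓)  00001(✓)  01111  10000(✓)  10100(✓)  11001(✓)  11011(✓)  11100(✓)
size-2^1 implicants → -0000  0000-  1-100  10-00  110-1
Unchecked terms (primes): -0000, 0000-, 01111, 1-100, 10-00, 110-1
Minterm coverage:
  m0 ⊆ -0000,0000-
  m1 ⊆ 0000- [E]
  m15 ⊆ 01111 [E]
  m16 ⊆ -0000,10-00
  m20 ⊆ 1-100,10-00
  m25 ⊆ 110-1 [E]
  m27 ⊆ 110-1 [E]
  m28 ⊆ 1-100 [E]
E = {0000-, 01111, 1-100, 110-1}
Petrick residual → -0000
Cover = b'c'd'e' + a'b'c'd' + a'bcde + acd'e' + abc'e  |cover|=5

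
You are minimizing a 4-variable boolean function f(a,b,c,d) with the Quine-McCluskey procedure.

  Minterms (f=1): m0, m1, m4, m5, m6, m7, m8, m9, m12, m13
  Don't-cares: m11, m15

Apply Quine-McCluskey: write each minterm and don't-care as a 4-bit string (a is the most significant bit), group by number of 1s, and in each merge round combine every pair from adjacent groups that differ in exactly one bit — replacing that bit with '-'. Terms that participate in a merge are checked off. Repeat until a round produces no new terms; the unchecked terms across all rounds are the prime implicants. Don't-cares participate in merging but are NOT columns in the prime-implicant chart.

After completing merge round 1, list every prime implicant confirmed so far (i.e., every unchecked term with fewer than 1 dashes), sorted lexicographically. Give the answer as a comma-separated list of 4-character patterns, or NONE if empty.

size-2^0 implicants → 0000(✓)  0001(✓)  0100(✓)  0101(✓)  0110(✓)  0111(✓)  1000(✓)  1001(✓)  1011(✓)  1100(✓)  1101(✓)  1111(✓)
size-2^1 implicants → -000(✓)  -001(✓)  -100(✓)  -101(✓)  -111(✓)  0-00(✓)  0-01(✓)  000-(✓)  01-0(✓)  01-1(✓)  010-(✓)  011-(✓)  1-00(✓)  1-01(✓)  1-11(✓)  10-1(✓)  100-(✓)  11-1(✓)  110-(✓)
size-2^2 implicants → --00(✓)  --01(✓)  -00-(✓)  -1-1  -10-(✓)  0-0-(✓)  01--  1--1  1-0-(✓)
size-2^3 implicants → --0-
Unchecked terms (primes): --0-, -1-1, 01--, 1--1

NONE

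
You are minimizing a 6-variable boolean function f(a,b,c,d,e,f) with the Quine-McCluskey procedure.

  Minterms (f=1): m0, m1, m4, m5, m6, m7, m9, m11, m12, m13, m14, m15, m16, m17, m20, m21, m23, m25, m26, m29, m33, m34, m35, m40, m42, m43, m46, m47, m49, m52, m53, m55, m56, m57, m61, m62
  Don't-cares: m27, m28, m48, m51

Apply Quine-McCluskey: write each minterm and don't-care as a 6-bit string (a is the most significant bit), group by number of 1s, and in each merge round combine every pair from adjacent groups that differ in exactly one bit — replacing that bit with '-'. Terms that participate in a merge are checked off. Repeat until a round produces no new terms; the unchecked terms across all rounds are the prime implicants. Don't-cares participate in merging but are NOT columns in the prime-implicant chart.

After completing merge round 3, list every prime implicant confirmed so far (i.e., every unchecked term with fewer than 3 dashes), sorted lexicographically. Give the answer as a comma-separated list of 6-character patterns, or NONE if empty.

Round 0: 000000✓ 000001✓ 000100✓ 000101✓ 000110✓ 000111✓ 001001✓ 001011✓ 001100✓ 001101✓ 001110✓ 001111✓ 010000✓ 010001✓ 010100✓ 010101✓ 010111✓ 011001✓ 011010✓ 011011✓ 011100✓ 011101✓ 100001✓ 100010✓ 100011✓ 101000✓ 101010✓ 101011✓ 101110✓ 101111✓ 110000✓ 110001✓ 110011✓ 110100✓ 110101✓ 110111✓ 111000✓ 111001✓ 111101✓ 111110✓
Round 1: -00001✓ -01011✓ -01110✓ -01111✓ -10000✓ -10001✓ -10100✓ -10101✓ -10111✓ -11001✓ -11101✓ 0-0000✓ 0-0001✓ 0-0100✓ 0-0101✓ 0-0111✓ 0-1001✓ 0-1011✓ 0-1100✓ 0-1101✓ 00-001✓ 00-100✓ 00-101✓ 00-110✓ 00-111✓ 000-00✓ 000-01✓ 00000-✓ 0001-0✓ 0001-1✓ 00010-✓ 00011-✓ 001-01✓ 001-11✓ 0010-1✓ 0011-0✓ 0011-1✓ 00110-✓ 00111-✓ 01-001✓ 01-100✓ 01-101✓ 010-00✓ 010-01✓ 01000-✓ 0101-1✓ 01010-✓ 011-01✓ 0110-1✓ 01101- 01110-✓ 1-0001✓ 1-0011✓ 1-1000 1-1110 10-010✓ 10-011✓ 1000-1✓ 10001-✓ 101-10✓ 101-11✓ 1010-0 10101-✓ 10111-✓ 11-000✓ 11-001✓ 11-101✓ 110-00✓ 110-01✓ 110-11✓ 1100-1✓ 11000-✓ 1101-1✓ 11010-✓ 111-01✓ 11100-✓
Round 2: --0001 -01-11 -0111- -1-001✓ -1-101✓ -10-00✓ -10-01✓ -1000-✓ -101-1 -1010-✓ -11-01✓ 0--001✓ 0--100✓ 0--101✓ 0-0-00✓ 0-0-01✓ 0-000-✓ 0-01-1 0-010-✓ 0-1-01✓ 0-10-1 0-110-✓ 00--01✓ 00-1-0✓ 00-1-1✓ 00-10-✓ 00-11-✓ 000-0-✓ 0001--✓ 001--1 0011--✓ 01--01✓ 01-10-✓ 010-0-✓ 1-00-1 10-01- 101-1- 11--01✓ 11-00- 110--1 110-0-✓
Round 3: -1--01 -10-0- 0---01 0--10- 0-0-0- 00-1--
PIs = {--0001, -01-11, -0111-, -1--01, -10-0-, -101-1, 0---01, 0--10-, 0-0-0-, 0-01-1, 0-10-1, 00-1--, 001--1, 01101-, 1-00-1, 1-1000, 1-1110, 10-01-, 101-1-, 1010-0, 11-00-, 110--1}

--0001, -01-11, -0111-, -101-1, 0-01-1, 0-10-1, 001--1, 01101-, 1-00-1, 1-1000, 1-1110, 10-01-, 101-1-, 1010-0, 11-00-, 110--1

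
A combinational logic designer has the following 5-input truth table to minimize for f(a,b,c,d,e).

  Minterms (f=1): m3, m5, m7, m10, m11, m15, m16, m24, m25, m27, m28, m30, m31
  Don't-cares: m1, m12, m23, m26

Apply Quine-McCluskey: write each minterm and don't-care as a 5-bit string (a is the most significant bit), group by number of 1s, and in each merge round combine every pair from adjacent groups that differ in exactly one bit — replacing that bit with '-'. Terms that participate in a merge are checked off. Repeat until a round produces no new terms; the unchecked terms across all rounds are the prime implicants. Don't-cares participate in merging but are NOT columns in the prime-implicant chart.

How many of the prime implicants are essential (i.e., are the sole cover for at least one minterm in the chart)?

size-2^0 implicants → 00001(✓)  00011(✓)  00101(✓)  00111(✓)  01010(✓)  01011(✓)  01100(✓)  01111(✓)  10000(✓)  10111(✓)  11000(✓)  11001(✓)  11010(✓)  11011(✓)  11100(✓)  11110(✓)  11111(✓)
size-2^1 implicants → -0111(✓)  -1010(✓)  -1011(✓)  -1100  -1111(✓)  0-011(✓)  0-111(✓)  00-01(✓)  00-11(✓)  000-1(✓)  001-1(✓)  01-11(✓)  0101-(✓)  1-000  1-111(✓)  11-00(✓)  11-10(✓)  11-11(✓)  110-0(✓)  110-1(✓)  1100-(✓)  1101-(✓)  111-0(✓)  1111-(✓)
size-2^2 implicants → --111  -1-11  -101-  0--11  00--1  11--0  11-1-  110--
Unchecked terms (primes): --111, -1-11, -101-, -1100, 0--11, 00--1, 1-000, 11--0, 11-1-, 110--
Minterm coverage:
  m3 ⊆ 0--11,00--1
  m5 ⊆ 00--1 [E]
  m7 ⊆ --111,0--11,00--1
  m10 ⊆ -101- [E]
  m11 ⊆ -1-11,-101-,0--11
  m15 ⊆ --111,-1-11,0--11
  m16 ⊆ 1-000 [E]
  m24 ⊆ 1-000,11--0,110--
  m25 ⊆ 110-- [E]
  m27 ⊆ -1-11,-101-,11-1-,110--
  m28 ⊆ -1100,11--0
  m30 ⊆ 11--0,11-1-
  m31 ⊆ --111,-1-11,11-1-
E = {-101-, 00--1, 1-000, 110--}

4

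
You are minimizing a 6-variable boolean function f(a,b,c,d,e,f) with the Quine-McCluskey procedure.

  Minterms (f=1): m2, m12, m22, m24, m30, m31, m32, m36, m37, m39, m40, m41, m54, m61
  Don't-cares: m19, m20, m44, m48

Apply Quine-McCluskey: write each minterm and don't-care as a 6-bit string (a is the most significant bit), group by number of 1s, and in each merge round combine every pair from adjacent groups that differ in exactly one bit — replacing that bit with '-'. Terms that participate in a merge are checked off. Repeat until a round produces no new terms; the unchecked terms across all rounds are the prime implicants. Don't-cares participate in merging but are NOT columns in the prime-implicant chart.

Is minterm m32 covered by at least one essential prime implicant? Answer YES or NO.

NO

Round 0: 000010 001100✓ 010011 010100✓ 010110✓ 011000 011110✓ 011111✓ 100000✓ 100100✓ 100101✓ 100111✓ 101000✓ 101001✓ 101100✓ 110000✓ 110110✓ 111101
Round 1: -01100 -10110 01-110 0101-0 01111- 1-0000 10-000✓ 10-100✓ 100-00✓ 1001-1 10010- 101-00✓ 10100-
Round 2: 10--00
PIs = {-01100, -10110, 000010, 01-110, 010011, 0101-0, 011000, 01111-, 1-0000, 10--00, 1001-1, 10010-, 10100-, 111101}
Coverage chart:
  m2: 000010 ←essential
  m12: -01100 ←essential
  m22: -10110,01-110,0101-0
  m24: 011000 ←essential
  m30: 01-110,01111-
  m31: 01111- ←essential
  m32: 1-0000,10--00
  m36: 10--00,10010-
  m37: 1001-1,10010-
  m39: 1001-1 ←essential
  m40: 10--00,10100-
  m41: 10100- ←essential
  m54: -10110 ←essential
  m61: 111101 ←essential
Essential: -01100, -10110, 000010, 011000, 01111-, 1001-1, 10100-, 111101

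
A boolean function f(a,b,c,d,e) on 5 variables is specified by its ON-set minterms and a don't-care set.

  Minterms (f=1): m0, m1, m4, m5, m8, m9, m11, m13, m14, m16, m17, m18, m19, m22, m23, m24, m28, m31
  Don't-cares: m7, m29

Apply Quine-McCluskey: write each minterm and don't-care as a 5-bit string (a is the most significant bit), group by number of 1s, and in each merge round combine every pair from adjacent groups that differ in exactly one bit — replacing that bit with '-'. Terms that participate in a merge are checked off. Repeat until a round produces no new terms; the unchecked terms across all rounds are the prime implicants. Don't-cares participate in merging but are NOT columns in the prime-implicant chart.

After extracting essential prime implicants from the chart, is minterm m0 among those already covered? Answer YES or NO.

YES

[col 0] 00000*, 00001*, 00100*, 00101*, 00111*, 01000*, 01001*, 01011*, 01101*, 01110, 10000*, 10001*, 10010*, 10011*, 10110*, 10111*, 11000*, 11100*, 11101*, 11111*
[col 1] -0000*, -0001*, -0111, -1000*, -1101, 0-000*, 0-001*, 0-101*, 00-00*, 00-01*, 0000-*, 001-1, 0010-*, 01-01*, 010-1, 0100-*, 1-000*, 1-111, 10-10*, 10-11*, 100-0*, 100-1*, 1000-*, 1001-*, 1011-*, 11-00, 111-1, 1110-
[col 2] --000, -000-, 0--01, 0-00-, 00-0-, 10-1-, 100--
Prime implicants: --000, -000-, -0111, -1101, 0--01, 0-00-, 00-0-, 001-1, 010-1, 01110, 1-111, 10-1-, 100--, 11-00, 111-1, 1110-
PI chart (minterm → PIs covering it):
  0 | --000,-000-,0-00-,00-0-
  1 | -000-,0--01,0-00-,00-0-
  4 | 00-0-  (sole → essential)
  5 | 0--01,00-0-,001-1
  8 | --000,0-00-
  9 | 0--01,0-00-,010-1
  11 | 010-1  (sole → essential)
  13 | -1101,0--01
  14 | 01110  (sole → essential)
  16 | --000,-000-,100--
  17 | -000-,100--
  18 | 10-1-,100--
  19 | 10-1-,100--
  22 | 10-1-  (sole → essential)
  23 | -0111,1-111,10-1-
  24 | --000,11-00
  28 | 11-00,1110-
  31 | 1-111,111-1
Essential prime implicants: 00-0-, 010-1, 01110, 10-1-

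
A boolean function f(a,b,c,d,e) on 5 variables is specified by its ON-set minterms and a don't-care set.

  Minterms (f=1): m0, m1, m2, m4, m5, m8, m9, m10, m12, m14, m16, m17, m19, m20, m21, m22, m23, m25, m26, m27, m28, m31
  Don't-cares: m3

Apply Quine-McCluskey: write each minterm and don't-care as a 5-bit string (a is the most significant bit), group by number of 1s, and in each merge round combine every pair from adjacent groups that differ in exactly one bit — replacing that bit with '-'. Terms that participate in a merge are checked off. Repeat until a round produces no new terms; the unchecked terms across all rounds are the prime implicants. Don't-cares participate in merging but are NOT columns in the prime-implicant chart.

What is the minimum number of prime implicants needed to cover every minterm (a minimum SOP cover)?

[col 0] 00000*, 00001*, 00010*, 00011*, 00100*, 00101*, 01000*, 01001*, 01010*, 01100*, 01110*, 10000*, 10001*, 10011*, 10100*, 10101*, 10110*, 10111*, 11001*, 11010*, 11011*, 11100*, 11111*
[col 1] -0000*, -0001*, -0011*, -0100*, -0101*, -1001*, -1010, -1100*, 0-000*, 0-001*, 0-010*, 0-100*, 00-00*, 00-01*, 000-0*, 000-1*, 0000-*, 0001-*, 0010-*, 01-00*, 01-10*, 010-0*, 0100-*, 011-0*, 1-001*, 1-011*, 1-100*, 1-111*, 10-00*, 10-01*, 10-11*, 100-1*, 1000-*, 101-0*, 101-1*, 1010-*, 1011-*, 11-11*, 110-1*, 1101-
[col 2] --001, --100, -0-00*, -0-01*, -00-1, -000-*, -010-*, 0--00, 0-0-0, 0-00-, 00-0-*, 000--, 01--0, 1--11, 1-0-1, 10--1, 10-0-*, 101--
[col 3] -0-0-
Prime implicants: --001, --100, -0-0-, -00-1, -1010, 0--00, 0-0-0, 0-00-, 000--, 01--0, 1--11, 1-0-1, 10--1, 101--, 1101-
PI chart (minterm → PIs covering it):
  0 | -0-0-,0--00,0-0-0,0-00-,000--
  1 | --001,-0-0-,-00-1,0-00-,000--
  2 | 0-0-0,000--
  4 | --100,-0-0-,0--00
  5 | -0-0-  (sole → essential)
  8 | 0--00,0-0-0,0-00-,01--0
  9 | --001,0-00-
  10 | -1010,0-0-0,01--0
  12 | --100,0--00,01--0
  14 | 01--0  (sole → essential)
  16 | -0-0-  (sole → essential)
  17 | --001,-0-0-,-00-1,1-0-1,10--1
  19 | -00-1,1--11,1-0-1,10--1
  20 | --100,-0-0-,101--
  21 | -0-0-,10--1,101--
  22 | 101--  (sole → essential)
  23 | 1--11,10--1,101--
  25 | --001,1-0-1
  26 | -1010,1101-
  27 | 1--11,1-0-1,1101-
  28 | --100  (sole → essential)
  31 | 1--11  (sole → essential)
Essential prime implicants: --100, -0-0-, 01--0, 1--11, 101--
Petrick residual → --001, -1010, 0-0-0
Minimum SOP uses 8 PIs: c'd'e + cd'e' + b'd' + bc'de' + a'c'e' + a'be' + ade + ab'c

8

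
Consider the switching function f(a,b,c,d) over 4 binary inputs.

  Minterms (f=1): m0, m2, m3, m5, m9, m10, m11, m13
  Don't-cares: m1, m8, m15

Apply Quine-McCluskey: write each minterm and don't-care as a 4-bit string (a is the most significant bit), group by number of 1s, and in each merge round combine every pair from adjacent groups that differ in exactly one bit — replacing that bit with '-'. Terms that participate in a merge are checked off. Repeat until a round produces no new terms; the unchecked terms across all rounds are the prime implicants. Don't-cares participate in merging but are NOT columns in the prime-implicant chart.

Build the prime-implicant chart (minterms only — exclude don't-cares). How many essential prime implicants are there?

size-2^0 implicants → 0000(✓)  0001(✓)  0010(✓)  0011(✓)  0101(✓)  1000(✓)  1001(✓)  1010(✓)  1011(✓)  1101(✓)  1111(✓)
size-2^1 implicants → -000(✓)  -001(✓)  -010(✓)  -011(✓)  -101(✓)  0-01(✓)  00-0(✓)  00-1(✓)  000-(✓)  001-(✓)  1-01(✓)  1-11(✓)  10-0(✓)  10-1(✓)  100-(✓)  101-(✓)  11-1(✓)
size-2^2 implicants → --01  -0-0(✓)  -0-1(✓)  -00-(✓)  -01-(✓)  00--(✓)  1--1  10--(✓)
size-2^3 implicants → -0--
Unchecked terms (primes): --01, -0--, 1--1
Minterm coverage:
  m0 ⊆ -0-- [E]
  m2 ⊆ -0-- [E]
  m3 ⊆ -0-- [E]
  m5 ⊆ --01 [E]
  m9 ⊆ --01,-0--,1--1
  m10 ⊆ -0-- [E]
  m11 ⊆ -0--,1--1
  m13 ⊆ --01,1--1
E = {--01, -0--}

2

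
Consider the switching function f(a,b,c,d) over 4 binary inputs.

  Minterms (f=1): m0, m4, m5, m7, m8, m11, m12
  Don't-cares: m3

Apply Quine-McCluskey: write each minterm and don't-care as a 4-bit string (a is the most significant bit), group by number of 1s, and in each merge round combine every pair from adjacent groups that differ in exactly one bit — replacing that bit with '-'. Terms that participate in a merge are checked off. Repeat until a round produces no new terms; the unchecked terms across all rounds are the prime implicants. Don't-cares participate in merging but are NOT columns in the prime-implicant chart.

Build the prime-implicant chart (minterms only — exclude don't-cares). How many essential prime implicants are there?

2

[col 0] 0000*, 0011*, 0100*, 0101*, 0111*, 1000*, 1011*, 1100*
[col 1] -000*, -011, -100*, 0-00*, 0-11, 01-1, 010-, 1-00*
[col 2] --00
Prime implicants: --00, -011, 0-11, 01-1, 010-
PI chart (minterm → PIs covering it):
  0 | --00  (sole → essential)
  4 | --00,010-
  5 | 01-1,010-
  7 | 0-11,01-1
  8 | --00  (sole → essential)
  11 | -011  (sole → essential)
  12 | --00  (sole → essential)
Essential prime implicants: --00, -011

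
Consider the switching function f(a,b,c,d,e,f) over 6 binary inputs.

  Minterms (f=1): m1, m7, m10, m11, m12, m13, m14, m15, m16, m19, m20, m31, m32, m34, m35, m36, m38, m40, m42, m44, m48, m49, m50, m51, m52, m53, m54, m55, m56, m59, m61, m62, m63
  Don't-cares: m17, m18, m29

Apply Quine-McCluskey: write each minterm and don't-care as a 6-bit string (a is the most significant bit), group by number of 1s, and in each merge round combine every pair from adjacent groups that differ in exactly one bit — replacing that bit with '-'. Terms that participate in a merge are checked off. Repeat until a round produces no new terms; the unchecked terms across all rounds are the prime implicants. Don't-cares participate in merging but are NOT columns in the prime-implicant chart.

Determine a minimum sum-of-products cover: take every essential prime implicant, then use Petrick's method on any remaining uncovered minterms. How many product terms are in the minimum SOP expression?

[col 0] 000001*, 000111*, 001010*, 001011*, 001100*, 001101*, 001110*, 001111*, 010000*, 010001*, 010010*, 010011*, 010100*, 011101*, 011111*, 100000*, 100010*, 100011*, 100100*, 100110*, 101000*, 101010*, 101100*, 110000*, 110001*, 110010*, 110011*, 110100*, 110101*, 110110*, 110111*, 111000*, 111011*, 111101*, 111110*, 111111*
[col 1] -01010, -01100, -10000*, -10001*, -10010*, -10011*, -10100*, -11101*, -11111*, 0-0001, 0-1101*, 0-1111*, 00-111, 001-10*, 001-11*, 00101-*, 0011-0*, 0011-1*, 00110-*, 00111-*, 010-00*, 0100-0*, 0100-1*, 01000-*, 01001-*, 0111-1*, 1-0000*, 1-0010*, 1-0011*, 1-0100*, 1-0110*, 1-1000*, 10-000*, 10-010*, 10-100*, 100-00*, 100-10*, 1000-0*, 10001-*, 1001-0*, 101-00*, 1010-0*, 11-000*, 11-011*, 11-101*, 11-110*, 11-111*, 110-00*, 110-01*, 110-10*, 110-11*, 1100-0*, 1100-1*, 11000-*, 11001-*, 1101-0*, 1101-1*, 11010-*, 11011-*, 111-11*, 1111-1*, 11111-*
[col 2] -10-00, -100-0*, -100-1*, -1000-*, -1001-*, -111-1, 0-11-1, 001-1-, 0011--, 0100--*, 1--000, 1-0-00*, 1-0-10*, 1-00-0*, 1-001-, 1-01-0*, 10--00, 10-0-0, 100--0*, 11--11, 11-1-1, 11-11-, 110--0*, 110--1*, 110-0-*, 110-1-*, 1100--*, 1101--*
[col 3] -100--, 1-0--0, 110---
Prime implicants: -01010, -01100, -10-00, -100--, -111-1, 0-0001, 0-11-1, 00-111, 001-1-, 0011--, 1--000, 1-0--0, 1-001-, 10--00, 10-0-0, 11--11, 11-1-1, 11-11-, 110---
PI chart (minterm → PIs covering it):
  1 | 0-0001  (sole → essential)
  7 | 00-111  (sole → essential)
  10 | -01010,001-1-
  11 | 001-1-  (sole → essential)
  12 | -01100,0011--
  13 | 0-11-1,0011--
  14 | 001-1-,0011--
  15 | 0-11-1,00-111,001-1-,0011--
  16 | -10-00,-100--
  19 | -100--  (sole → essential)
  20 | -10-00  (sole → essential)
  31 | -111-1,0-11-1
  32 | 1--000,1-0--0,10--00,10-0-0
  34 | 1-0--0,1-001-,10-0-0
  35 | 1-001-  (sole → essential)
  36 | 1-0--0,10--00
  38 | 1-0--0  (sole → essential)
  40 | 1--000,10--00,10-0-0
  42 | -01010,10-0-0
  44 | -01100,10--00
  48 | -10-00,-100--,1--000,1-0--0,110---
  49 | -100--,110---
  50 | -100--,1-0--0,1-001-,110---
  51 | -100--,1-001-,11--11,110---
  52 | -10-00,1-0--0,110---
  53 | 11-1-1,110---
  54 | 1-0--0,11-11-,110---
  55 | 11--11,11-1-1,11-11-,110---
  56 | 1--000  (sole → essential)
  59 | 11--11  (sole → essential)
  61 | -111-1,11-1-1
  62 | 11-11-  (sole → essential)
  63 | -111-1,11--11,11-1-1,11-11-
Essential prime implicants: -10-00, -100--, 0-0001, 00-111, 001-1-, 1--000, 1-0--0, 1-001-, 11--11, 11-11-
Petrick residual → -01010, -01100, 0-11-1, 11-1-1
Minimum SOP uses 14 PIs: b'cd'ef' + b'cde'f' + bc'e'f' + bc'd' + a'c'd'e'f + a'cdf + a'b'def + a'b'ce + ad'e'f' + ac'f' + ac'd'e + abef + abdf + abde

14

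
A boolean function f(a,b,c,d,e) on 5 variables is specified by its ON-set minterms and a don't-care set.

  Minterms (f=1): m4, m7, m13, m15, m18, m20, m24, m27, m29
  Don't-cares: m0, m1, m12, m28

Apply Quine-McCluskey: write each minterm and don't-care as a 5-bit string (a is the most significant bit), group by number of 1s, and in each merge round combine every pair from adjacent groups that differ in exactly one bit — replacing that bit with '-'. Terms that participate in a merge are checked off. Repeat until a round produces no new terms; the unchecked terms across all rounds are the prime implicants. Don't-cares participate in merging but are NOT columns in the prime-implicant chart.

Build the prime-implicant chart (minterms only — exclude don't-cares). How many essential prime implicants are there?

6

size-2^0 implicants → 00000(✓)  00001(✓)  00100(✓)  00111(✓)  01100(✓)  01101(✓)  01111(✓)  10010  10100(✓)  11000(✓)  11011  11100(✓)  11101(✓)
size-2^1 implicants → -0100(✓)  -1100(✓)  -1101(✓)  0-100(✓)  0-111  00-00  0000-  011-1  0110-(✓)  1-100(✓)  11-00  1110-(✓)
size-2^2 implicants → --100  -110-
Unchecked terms (primes): --100, -110-, 0-111, 00-00, 0000-, 011-1, 10010, 11-00, 11011
Minterm coverage:
  m4 ⊆ --100,00-00
  m7 ⊆ 0-111 [E]
  m13 ⊆ -110-,011-1
  m15 ⊆ 0-111,011-1
  m18 ⊆ 10010 [E]
  m20 ⊆ --100 [E]
  m24 ⊆ 11-00 [E]
  m27 ⊆ 11011 [E]
  m29 ⊆ -110- [E]
E = {--100, -110-, 0-111, 10010, 11-00, 11011}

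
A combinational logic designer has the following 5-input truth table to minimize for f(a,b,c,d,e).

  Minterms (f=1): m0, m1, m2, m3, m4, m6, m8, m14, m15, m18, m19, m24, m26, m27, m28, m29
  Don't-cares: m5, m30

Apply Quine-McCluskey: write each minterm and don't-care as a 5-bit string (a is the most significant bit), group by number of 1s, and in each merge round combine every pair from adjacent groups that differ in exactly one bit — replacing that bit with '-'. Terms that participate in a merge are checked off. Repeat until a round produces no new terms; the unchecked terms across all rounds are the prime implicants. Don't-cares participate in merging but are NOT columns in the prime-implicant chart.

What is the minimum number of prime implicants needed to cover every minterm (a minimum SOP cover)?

6

[col 0] 00000*, 00001*, 00010*, 00011*, 00100*, 00101*, 00110*, 01000*, 01110*, 01111*, 10010*, 10011*, 11000*, 11010*, 11011*, 11100*, 11101*, 11110*
[col 1] -0010*, -0011*, -1000, -1110, 0-000, 0-110, 00-00*, 00-01*, 00-10*, 000-0*, 000-1*, 0000-*, 0001-*, 001-0*, 0010-*, 0111-, 1-010*, 1-011*, 1001-*, 11-00*, 11-10*, 110-0*, 1101-*, 111-0*, 1110-
[col 2] -001-, 00--0, 00-0-, 000--, 1-01-, 11--0
Prime implicants: -001-, -1000, -1110, 0-000, 0-110, 00--0, 00-0-, 000--, 0111-, 1-01-, 11--0, 1110-
PI chart (minterm → PIs covering it):
  0 | 0-000,00--0,00-0-,000--
  1 | 00-0-,000--
  2 | -001-,00--0,000--
  3 | -001-,000--
  4 | 00--0,00-0-
  6 | 0-110,00--0
  8 | -1000,0-000
  14 | -1110,0-110,0111-
  15 | 0111-  (sole → essential)
  18 | -001-,1-01-
  19 | -001-,1-01-
  24 | -1000,11--0
  26 | 1-01-,11--0
  27 | 1-01-  (sole → essential)
  28 | 11--0,1110-
  29 | 1110-  (sole → essential)
Essential prime implicants: 0111-, 1-01-, 1110-
Petrick residual → -1000, 00--0, 000--
Minimum SOP uses 6 PIs: bc'd'e' + a'b'e' + a'b'c' + a'bcd + ac'd + abcd'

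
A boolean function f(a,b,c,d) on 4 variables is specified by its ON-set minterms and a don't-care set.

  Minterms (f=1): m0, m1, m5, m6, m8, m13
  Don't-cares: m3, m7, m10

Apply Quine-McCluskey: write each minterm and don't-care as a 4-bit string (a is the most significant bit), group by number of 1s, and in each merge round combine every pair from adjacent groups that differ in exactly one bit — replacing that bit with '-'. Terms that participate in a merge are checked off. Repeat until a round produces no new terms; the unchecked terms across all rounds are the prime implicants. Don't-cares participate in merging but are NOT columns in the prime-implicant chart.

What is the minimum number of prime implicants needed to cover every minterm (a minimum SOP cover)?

4

size-2^0 implicants → 0000(✓)  0001(✓)  0011(✓)  0101(✓)  0110(✓)  0111(✓)  1000(✓)  1010(✓)  1101(✓)
size-2^1 implicants → -000  -101  0-01(✓)  0-11(✓)  00-1(✓)  000-  01-1(✓)  011-  10-0
size-2^2 implicants → 0--1
Unchecked terms (primes): -000, -101, 0--1, 000-, 011-, 10-0
Minterm coverage:
  m0 ⊆ -000,000-
  m1 ⊆ 0--1,000-
  m5 ⊆ -101,0--1
  m6 ⊆ 011- [E]
  m8 ⊆ -000,10-0
  m13 ⊆ -101 [E]
E = {-101, 011-}
Petrick residual → -000, 0--1
Cover = b'c'd' + bc'd + a'd + a'bc  |cover|=4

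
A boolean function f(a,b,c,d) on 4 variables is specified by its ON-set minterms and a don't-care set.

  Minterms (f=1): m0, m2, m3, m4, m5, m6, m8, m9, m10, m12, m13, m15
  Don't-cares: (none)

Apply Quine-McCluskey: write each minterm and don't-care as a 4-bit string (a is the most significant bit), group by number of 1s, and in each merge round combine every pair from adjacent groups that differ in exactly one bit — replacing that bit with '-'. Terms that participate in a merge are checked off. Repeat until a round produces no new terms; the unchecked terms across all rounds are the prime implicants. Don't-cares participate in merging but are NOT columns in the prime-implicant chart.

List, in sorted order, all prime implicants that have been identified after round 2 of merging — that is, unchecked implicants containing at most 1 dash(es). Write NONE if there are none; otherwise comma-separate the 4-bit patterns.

size-2^0 implicants → 0000(✓)  0010(✓)  0011(✓)  0100(✓)  0101(✓)  0110(✓)  1000(✓)  1001(✓)  1010(✓)  1100(✓)  1101(✓)  1111(✓)
size-2^1 implicants → -000(✓)  -010(✓)  -100(✓)  -101(✓)  0-00(✓)  0-10(✓)  00-0(✓)  001-  01-0(✓)  010-(✓)  1-00(✓)  1-01(✓)  10-0(✓)  100-(✓)  11-1  110-(✓)
size-2^2 implicants → --00  -0-0  -10-  0--0  1-0-
Unchecked terms (primes): --00, -0-0, -10-, 0--0, 001-, 1-0-, 11-1

001-, 11-1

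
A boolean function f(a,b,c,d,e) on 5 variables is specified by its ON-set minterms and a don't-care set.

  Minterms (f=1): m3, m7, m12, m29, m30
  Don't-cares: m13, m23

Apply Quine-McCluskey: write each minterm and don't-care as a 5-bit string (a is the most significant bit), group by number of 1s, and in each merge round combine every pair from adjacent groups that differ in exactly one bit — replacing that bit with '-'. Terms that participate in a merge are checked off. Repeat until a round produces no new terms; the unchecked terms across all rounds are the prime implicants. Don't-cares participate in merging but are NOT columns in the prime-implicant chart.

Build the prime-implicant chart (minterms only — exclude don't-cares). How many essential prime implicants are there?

4

Round 0: 00011✓ 00111✓ 01100✓ 01101✓ 10111✓ 11101✓ 11110
Round 1: -0111 -1101 00-11 0110-
PIs = {-0111, -1101, 00-11, 0110-, 11110}
Coverage chart:
  m3: 00-11 ←essential
  m7: -0111,00-11
  m12: 0110- ←essential
  m29: -1101 ←essential
  m30: 11110 ←essential
Essential: -1101, 00-11, 0110-, 11110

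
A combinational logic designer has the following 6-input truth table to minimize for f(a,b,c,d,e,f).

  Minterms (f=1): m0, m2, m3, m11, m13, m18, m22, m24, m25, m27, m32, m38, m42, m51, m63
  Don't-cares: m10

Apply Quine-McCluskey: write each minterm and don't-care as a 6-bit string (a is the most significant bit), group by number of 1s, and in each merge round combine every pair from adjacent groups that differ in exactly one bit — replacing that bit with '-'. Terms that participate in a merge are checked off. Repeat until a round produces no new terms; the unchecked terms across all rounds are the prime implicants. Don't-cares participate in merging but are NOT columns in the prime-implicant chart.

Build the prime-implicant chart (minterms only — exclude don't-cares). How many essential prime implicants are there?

[col 0] 000000*, 000010*, 000011*, 001010*, 001011*, 001101, 010010*, 010110*, 011000*, 011001*, 011011*, 100000*, 100110, 101010*, 110011, 111111
[col 1] -00000, -01010, 0-0010, 0-1011, 00-010*, 00-011*, 0000-0, 00001-*, 00101-*, 010-10, 0110-1, 01100-
[col 2] 00-01-
Prime implicants: -00000, -01010, 0-0010, 0-1011, 00-01-, 0000-0, 001101, 010-10, 0110-1, 01100-, 100110, 110011, 111111
PI chart (minterm → PIs covering it):
  0 | -00000,0000-0
  2 | 0-0010,00-01-,0000-0
  3 | 00-01-  (sole → essential)
  11 | 0-1011,00-01-
  13 | 001101  (sole → essential)
  18 | 0-0010,010-10
  22 | 010-10  (sole → essential)
  24 | 01100-  (sole → essential)
  25 | 0110-1,01100-
  27 | 0-1011,0110-1
  32 | -00000  (sole → essential)
  38 | 100110  (sole → essential)
  42 | -01010  (sole → essential)
  51 | 110011  (sole → essential)
  63 | 111111  (sole → essential)
Essential prime implicants: -00000, -01010, 00-01-, 001101, 010-10, 01100-, 100110, 110011, 111111

9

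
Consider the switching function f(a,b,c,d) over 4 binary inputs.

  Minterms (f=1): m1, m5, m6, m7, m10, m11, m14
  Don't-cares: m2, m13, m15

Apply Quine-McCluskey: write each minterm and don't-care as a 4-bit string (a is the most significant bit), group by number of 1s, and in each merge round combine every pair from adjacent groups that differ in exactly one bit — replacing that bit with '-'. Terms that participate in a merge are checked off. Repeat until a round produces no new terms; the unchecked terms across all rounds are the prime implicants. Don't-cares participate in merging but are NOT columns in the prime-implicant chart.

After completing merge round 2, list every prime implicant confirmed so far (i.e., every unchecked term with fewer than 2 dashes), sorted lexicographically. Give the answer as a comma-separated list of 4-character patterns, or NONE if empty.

0-01

Round 0: 0001✓ 0010✓ 0101✓ 0110✓ 0111✓ 1010✓ 1011✓ 1101✓ 1110✓ 1111✓
Round 1: -010✓ -101✓ -110✓ -111✓ 0-01 0-10✓ 01-1✓ 011-✓ 1-10✓ 1-11✓ 101-✓ 11-1✓ 111-✓
Round 2: --10 -1-1 -11- 1-1-
PIs = {--10, -1-1, -11-, 0-01, 1-1-}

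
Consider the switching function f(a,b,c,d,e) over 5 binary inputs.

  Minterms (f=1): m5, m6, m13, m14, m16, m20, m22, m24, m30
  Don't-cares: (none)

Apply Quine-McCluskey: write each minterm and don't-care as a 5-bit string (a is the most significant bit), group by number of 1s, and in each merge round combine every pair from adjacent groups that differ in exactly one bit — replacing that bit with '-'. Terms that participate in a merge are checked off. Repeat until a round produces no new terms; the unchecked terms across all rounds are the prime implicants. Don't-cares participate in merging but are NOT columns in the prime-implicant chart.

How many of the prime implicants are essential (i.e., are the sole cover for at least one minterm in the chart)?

[col 0] 00101*, 00110*, 01101*, 01110*, 10000*, 10100*, 10110*, 11000*, 11110*
[col 1] -0110*, -1110*, 0-101, 0-110*, 1-000, 1-110*, 10-00, 101-0
[col 2] --110
Prime implicants: --110, 0-101, 1-000, 10-00, 101-0
PI chart (minterm → PIs covering it):
  5 | 0-101  (sole → essential)
  6 | --110  (sole → essential)
  13 | 0-101  (sole → essential)
  14 | --110  (sole → essential)
  16 | 1-000,10-00
  20 | 10-00,101-0
  22 | --110,101-0
  24 | 1-000  (sole → essential)
  30 | --110  (sole → essential)
Essential prime implicants: --110, 0-101, 1-000

3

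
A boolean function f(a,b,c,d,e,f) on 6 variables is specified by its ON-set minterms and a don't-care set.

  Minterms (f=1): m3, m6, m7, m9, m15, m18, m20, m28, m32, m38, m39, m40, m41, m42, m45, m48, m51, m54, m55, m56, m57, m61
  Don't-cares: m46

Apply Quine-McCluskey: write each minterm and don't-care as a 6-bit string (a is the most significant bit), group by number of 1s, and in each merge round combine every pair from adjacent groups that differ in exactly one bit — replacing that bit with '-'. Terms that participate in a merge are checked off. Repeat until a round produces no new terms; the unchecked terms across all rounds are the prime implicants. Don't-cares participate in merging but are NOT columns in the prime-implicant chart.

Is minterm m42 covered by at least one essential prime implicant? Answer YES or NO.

[col 0] 000011*, 000110*, 000111*, 001001*, 001111*, 010010, 010100*, 011100*, 100000*, 100110*, 100111*, 101000*, 101001*, 101010*, 101101*, 101110*, 110000*, 110011*, 110110*, 110111*, 111000*, 111001*, 111101*
[col 1] -00110*, -00111*, -01001, 00-111, 000-11, 00011-*, 01-100, 1-0000*, 1-0110*, 1-0111*, 1-1000*, 1-1001*, 1-1101*, 10-000*, 10-110, 10011-*, 101-01*, 101-10, 1010-0, 10100-*, 11-000*, 110-11, 11011-*, 111-01*, 11100-*
[col 2] -0011-, 1--000, 1-011-, 1-1-01, 1-100-
Prime implicants: -0011-, -01001, 00-111, 000-11, 01-100, 010010, 1--000, 1-011-, 1-1-01, 1-100-, 10-110, 101-10, 1010-0, 110-11
PI chart (minterm → PIs covering it):
  3 | 000-11  (sole → essential)
  6 | -0011-  (sole → essential)
  7 | -0011-,00-111,000-11
  9 | -01001  (sole → essential)
  15 | 00-111  (sole → essential)
  18 | 010010  (sole → essential)
  20 | 01-100  (sole → essential)
  28 | 01-100  (sole → essential)
  32 | 1--000  (sole → essential)
  38 | -0011-,1-011-,10-110
  39 | -0011-,1-011-
  40 | 1--000,1-100-,1010-0
  41 | -01001,1-1-01,1-100-
  42 | 101-10,1010-0
  45 | 1-1-01  (sole → essential)
  48 | 1--000  (sole → essential)
  51 | 110-11  (sole → essential)
  54 | 1-011-  (sole → essential)
  55 | 1-011-,110-11
  56 | 1--000,1-100-
  57 | 1-1-01,1-100-
  61 | 1-1-01  (sole → essential)
Essential prime implicants: -0011-, -01001, 00-111, 000-11, 01-100, 010010, 1--000, 1-011-, 1-1-01, 110-11

NO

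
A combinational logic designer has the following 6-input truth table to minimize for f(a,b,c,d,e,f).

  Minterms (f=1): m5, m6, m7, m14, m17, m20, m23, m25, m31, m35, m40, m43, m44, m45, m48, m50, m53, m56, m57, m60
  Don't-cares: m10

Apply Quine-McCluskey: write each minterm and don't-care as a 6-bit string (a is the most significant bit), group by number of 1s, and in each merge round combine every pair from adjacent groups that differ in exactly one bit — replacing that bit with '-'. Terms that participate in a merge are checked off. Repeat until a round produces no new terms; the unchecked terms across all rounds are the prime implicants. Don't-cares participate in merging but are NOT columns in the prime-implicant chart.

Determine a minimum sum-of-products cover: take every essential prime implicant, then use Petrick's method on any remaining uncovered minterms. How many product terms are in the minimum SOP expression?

11

[col 0] 000101*, 000110*, 000111*, 001010*, 001110*, 010001*, 010100, 010111*, 011001*, 011111*, 100011*, 101000*, 101011*, 101100*, 101101*, 110000*, 110010*, 110101, 111000*, 111001*, 111100*
[col 1] -11001, 0-0111, 00-110, 0001-1, 00011-, 001-10, 01-001, 01-111, 1-1000*, 1-1100*, 10-011, 101-00*, 10110-, 11-000, 1100-0, 111-00*, 11100-
[col 2] 1-1-00
Prime implicants: -11001, 0-0111, 00-110, 0001-1, 00011-, 001-10, 01-001, 01-111, 010100, 1-1-00, 10-011, 10110-, 11-000, 1100-0, 110101, 11100-
PI chart (minterm → PIs covering it):
  5 | 0001-1  (sole → essential)
  6 | 00-110,00011-
  7 | 0-0111,0001-1,00011-
  14 | 00-110,001-10
  17 | 01-001  (sole → essential)
  20 | 010100  (sole → essential)
  23 | 0-0111,01-111
  25 | -11001,01-001
  31 | 01-111  (sole → essential)
  35 | 10-011  (sole → essential)
  40 | 1-1-00  (sole → essential)
  43 | 10-011  (sole → essential)
  44 | 1-1-00,10110-
  45 | 10110-  (sole → essential)
  48 | 11-000,1100-0
  50 | 1100-0  (sole → essential)
  53 | 110101  (sole → essential)
  56 | 1-1-00,11-000,11100-
  57 | -11001,11100-
  60 | 1-1-00  (sole → essential)
Essential prime implicants: 0001-1, 01-001, 01-111, 010100, 1-1-00, 10-011, 10110-, 1100-0, 110101
Petrick residual → -11001, 00-110
Minimum SOP uses 11 PIs: bcd'e'f + a'b'def' + a'b'c'df + a'bd'e'f + a'bdef + a'bc'de'f' + ace'f' + ab'd'ef + ab'cde' + abc'd'f' + abc'de'f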